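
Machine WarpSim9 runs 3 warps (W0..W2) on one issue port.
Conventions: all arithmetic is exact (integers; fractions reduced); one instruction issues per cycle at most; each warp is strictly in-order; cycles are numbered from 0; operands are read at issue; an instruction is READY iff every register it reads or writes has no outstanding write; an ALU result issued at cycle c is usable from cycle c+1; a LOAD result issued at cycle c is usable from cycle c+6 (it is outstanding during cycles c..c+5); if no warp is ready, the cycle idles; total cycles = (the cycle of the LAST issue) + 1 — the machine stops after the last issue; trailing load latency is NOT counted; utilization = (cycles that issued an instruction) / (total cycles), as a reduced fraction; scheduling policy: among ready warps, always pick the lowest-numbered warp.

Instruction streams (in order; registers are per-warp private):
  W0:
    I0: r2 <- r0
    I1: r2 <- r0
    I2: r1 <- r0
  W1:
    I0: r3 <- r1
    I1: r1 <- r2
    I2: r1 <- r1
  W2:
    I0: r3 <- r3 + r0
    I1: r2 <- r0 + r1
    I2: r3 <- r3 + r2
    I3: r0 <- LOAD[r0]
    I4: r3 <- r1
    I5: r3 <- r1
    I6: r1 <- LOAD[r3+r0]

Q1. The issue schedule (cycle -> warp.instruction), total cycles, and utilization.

cycle 0: W0.I0
cycle 1: W0.I1
cycle 2: W0.I2
cycle 3: W1.I0
cycle 4: W1.I1
cycle 5: W1.I2
cycle 6: W2.I0
cycle 7: W2.I1
cycle 8: W2.I2
cycle 9: W2.I3
cycle 10: W2.I4
cycle 11: W2.I5
cycle 12: idle
cycle 13: idle
cycle 14: idle
cycle 15: W2.I6

Answer: 16 cycles, utilization 13/16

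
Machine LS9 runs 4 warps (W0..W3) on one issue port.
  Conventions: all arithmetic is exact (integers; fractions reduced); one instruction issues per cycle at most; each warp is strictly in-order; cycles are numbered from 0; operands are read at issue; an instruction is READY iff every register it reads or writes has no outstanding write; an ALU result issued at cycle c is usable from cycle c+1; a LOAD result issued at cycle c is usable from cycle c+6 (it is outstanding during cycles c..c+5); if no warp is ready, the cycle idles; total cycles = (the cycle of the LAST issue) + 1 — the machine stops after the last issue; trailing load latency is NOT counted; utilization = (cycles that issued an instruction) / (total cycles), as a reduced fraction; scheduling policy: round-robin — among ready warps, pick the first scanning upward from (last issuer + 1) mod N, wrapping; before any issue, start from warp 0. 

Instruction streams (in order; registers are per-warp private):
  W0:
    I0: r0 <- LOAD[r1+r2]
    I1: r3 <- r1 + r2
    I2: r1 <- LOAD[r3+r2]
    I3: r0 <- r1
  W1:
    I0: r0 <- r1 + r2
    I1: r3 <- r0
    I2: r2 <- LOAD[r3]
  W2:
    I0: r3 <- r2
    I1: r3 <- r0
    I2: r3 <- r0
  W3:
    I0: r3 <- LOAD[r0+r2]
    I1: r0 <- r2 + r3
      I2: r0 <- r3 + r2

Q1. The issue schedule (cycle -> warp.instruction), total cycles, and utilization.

cycle 0: W0.I0
cycle 1: W1.I0
cycle 2: W2.I0
cycle 3: W3.I0
cycle 4: W0.I1
cycle 5: W1.I1
cycle 6: W2.I1
cycle 7: W0.I2
cycle 8: W1.I2
cycle 9: W2.I2
cycle 10: W3.I1
cycle 11: W3.I2
cycle 12: idle
cycle 13: W0.I3

Answer: 14 cycles, utilization 13/14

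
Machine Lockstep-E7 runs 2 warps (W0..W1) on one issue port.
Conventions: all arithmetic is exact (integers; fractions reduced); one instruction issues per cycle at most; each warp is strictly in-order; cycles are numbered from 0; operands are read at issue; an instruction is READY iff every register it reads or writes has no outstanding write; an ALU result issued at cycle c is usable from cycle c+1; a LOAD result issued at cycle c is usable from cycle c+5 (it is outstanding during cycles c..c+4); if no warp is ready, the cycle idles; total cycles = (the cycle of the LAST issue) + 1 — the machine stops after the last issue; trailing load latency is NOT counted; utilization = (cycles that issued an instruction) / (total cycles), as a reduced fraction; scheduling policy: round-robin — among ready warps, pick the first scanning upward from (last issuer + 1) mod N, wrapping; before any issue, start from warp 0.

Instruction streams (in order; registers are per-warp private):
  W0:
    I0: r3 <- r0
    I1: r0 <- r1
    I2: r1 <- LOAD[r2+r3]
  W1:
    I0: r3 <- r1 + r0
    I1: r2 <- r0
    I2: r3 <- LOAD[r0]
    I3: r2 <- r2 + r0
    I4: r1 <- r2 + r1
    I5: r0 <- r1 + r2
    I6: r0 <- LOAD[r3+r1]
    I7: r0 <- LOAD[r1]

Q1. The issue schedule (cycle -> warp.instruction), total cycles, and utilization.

cycle 0: W0.I0
cycle 1: W1.I0
cycle 2: W0.I1
cycle 3: W1.I1
cycle 4: W0.I2
cycle 5: W1.I2
cycle 6: W1.I3
cycle 7: W1.I4
cycle 8: W1.I5
cycle 9: idle
cycle 10: W1.I6
cycle 11: idle
cycle 12: idle
cycle 13: idle
cycle 14: idle
cycle 15: W1.I7

Answer: 16 cycles, utilization 11/16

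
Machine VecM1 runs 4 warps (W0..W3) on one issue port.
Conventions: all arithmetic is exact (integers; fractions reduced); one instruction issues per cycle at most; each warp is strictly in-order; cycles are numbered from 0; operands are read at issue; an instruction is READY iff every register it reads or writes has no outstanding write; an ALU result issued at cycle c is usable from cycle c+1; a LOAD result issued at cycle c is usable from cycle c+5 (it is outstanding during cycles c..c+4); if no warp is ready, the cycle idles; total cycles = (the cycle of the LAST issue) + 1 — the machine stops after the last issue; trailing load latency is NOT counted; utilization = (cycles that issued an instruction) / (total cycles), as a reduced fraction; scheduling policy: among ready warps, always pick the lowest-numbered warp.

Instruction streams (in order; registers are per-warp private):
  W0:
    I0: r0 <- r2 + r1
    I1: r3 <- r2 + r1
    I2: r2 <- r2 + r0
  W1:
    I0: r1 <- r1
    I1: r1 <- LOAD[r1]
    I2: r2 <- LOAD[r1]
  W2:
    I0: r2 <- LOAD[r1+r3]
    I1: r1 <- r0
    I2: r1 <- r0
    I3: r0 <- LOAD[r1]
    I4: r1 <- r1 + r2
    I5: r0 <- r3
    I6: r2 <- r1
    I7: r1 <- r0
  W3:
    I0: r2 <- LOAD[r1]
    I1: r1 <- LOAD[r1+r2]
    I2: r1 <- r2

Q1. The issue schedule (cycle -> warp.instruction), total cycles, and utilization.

cycle 0: W0.I0
cycle 1: W0.I1
cycle 2: W0.I2
cycle 3: W1.I0
cycle 4: W1.I1
cycle 5: W2.I0
cycle 6: W2.I1
cycle 7: W2.I2
cycle 8: W2.I3
cycle 9: W1.I2
cycle 10: W2.I4
cycle 11: W3.I0
cycle 12: idle
cycle 13: W2.I5
cycle 14: W2.I6
cycle 15: W2.I7
cycle 16: W3.I1
cycle 17: idle
cycle 18: idle
cycle 19: idle
cycle 20: idle
cycle 21: W3.I2

Answer: 22 cycles, utilization 17/22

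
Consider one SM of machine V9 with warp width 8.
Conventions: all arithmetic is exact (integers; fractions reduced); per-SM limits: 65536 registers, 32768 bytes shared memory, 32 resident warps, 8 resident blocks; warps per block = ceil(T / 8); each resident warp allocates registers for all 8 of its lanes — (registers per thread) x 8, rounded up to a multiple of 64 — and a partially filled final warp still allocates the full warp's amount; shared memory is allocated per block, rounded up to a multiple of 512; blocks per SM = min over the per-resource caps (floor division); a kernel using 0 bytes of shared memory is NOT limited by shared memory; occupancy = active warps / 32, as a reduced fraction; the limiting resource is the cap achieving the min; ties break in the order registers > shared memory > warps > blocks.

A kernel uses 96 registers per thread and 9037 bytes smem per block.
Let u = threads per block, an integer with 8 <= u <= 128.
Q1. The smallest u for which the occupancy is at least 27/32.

Answer: u = 65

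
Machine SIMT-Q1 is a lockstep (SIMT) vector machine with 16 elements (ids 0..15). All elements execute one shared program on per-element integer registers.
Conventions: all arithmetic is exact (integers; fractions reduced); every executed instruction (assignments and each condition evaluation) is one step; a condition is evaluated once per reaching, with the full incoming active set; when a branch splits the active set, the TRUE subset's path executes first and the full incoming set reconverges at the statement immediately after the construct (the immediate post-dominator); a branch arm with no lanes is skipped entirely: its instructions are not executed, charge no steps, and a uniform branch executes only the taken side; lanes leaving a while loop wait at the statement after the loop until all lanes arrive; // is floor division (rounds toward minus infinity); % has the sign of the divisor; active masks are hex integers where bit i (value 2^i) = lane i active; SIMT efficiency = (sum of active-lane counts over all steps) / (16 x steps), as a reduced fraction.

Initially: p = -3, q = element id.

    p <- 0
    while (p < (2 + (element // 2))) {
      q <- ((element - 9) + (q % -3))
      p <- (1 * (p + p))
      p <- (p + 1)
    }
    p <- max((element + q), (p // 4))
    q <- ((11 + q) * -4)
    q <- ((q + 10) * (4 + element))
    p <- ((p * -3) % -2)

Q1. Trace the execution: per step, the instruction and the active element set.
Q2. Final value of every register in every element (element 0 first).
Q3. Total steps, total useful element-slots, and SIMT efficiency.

step 0: p <- 0                       0xffff
step 1: eval (p < (2 + (element // 2))) 0xffff
step 2: q <- ((element - 9) + (q % -3)) 0xffff
step 3: p <- (1 * (p + p))           0xffff
step 4: p <- (p + 1)                 0xffff
step 5: eval (p < (2 + (element // 2))) 0xffff
step 6: q <- ((element - 9) + (q % -3)) 0xffff
step 7: p <- (1 * (p + p))           0xffff
step 8: p <- (p + 1)                 0xffff
step 9: eval (p < (2 + (element // 2))) 0xffff
step 10: q <- ((element - 9) + (q % -3)) 0xfff0
step 11: p <- (1 * (p + p))           0xfff0
step 12: p <- (p + 1)                 0xfff0
step 13: eval (p < (2 + (element // 2))) 0xfff0
step 14: q <- ((element - 9) + (q % -3)) 0xf000
step 15: p <- (1 * (p + p))           0xf000
step 16: p <- (p + 1)                 0xf000
step 17: eval (p < (2 + (element // 2))) 0xf000
step 18: p <- max((element + q), (p // 4)) 0xffff
step 19: q <- ((11 + q) * -4)         0xffff
step 20: q <- ((q + 10) * (4 + element)) 0xffff
step 21: p <- ((p * -3) % -2)         0xffff

Answer: 22 steps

p: 0,0,0,0,-1,-1,-1,-1,-1,-1,-1,-1,-1,-1,0,-1
q: 8,10,12,-70,-112,-162,-220,-286,-360,-442,-532,-630,-736,-714,-900,-1102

steps = 22; useful = 288; efficiency = 288/352 = 9/11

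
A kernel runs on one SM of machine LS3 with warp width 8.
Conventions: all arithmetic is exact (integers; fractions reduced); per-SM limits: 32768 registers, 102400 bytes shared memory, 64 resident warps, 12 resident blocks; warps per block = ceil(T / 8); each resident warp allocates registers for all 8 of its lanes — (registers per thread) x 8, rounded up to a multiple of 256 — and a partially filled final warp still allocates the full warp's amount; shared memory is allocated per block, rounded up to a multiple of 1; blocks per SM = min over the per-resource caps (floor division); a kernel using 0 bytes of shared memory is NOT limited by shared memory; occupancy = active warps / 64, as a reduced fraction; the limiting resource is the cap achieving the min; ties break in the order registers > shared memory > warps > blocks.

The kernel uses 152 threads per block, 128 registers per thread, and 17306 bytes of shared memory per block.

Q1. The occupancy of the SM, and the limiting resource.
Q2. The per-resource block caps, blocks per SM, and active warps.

Answer: occupancy 19/64, limited by registers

registers: 1 block
shared memory: 5 blocks
warps: 3 blocks
blocks: 12 blocks

Answer: 1 block, 19 active warps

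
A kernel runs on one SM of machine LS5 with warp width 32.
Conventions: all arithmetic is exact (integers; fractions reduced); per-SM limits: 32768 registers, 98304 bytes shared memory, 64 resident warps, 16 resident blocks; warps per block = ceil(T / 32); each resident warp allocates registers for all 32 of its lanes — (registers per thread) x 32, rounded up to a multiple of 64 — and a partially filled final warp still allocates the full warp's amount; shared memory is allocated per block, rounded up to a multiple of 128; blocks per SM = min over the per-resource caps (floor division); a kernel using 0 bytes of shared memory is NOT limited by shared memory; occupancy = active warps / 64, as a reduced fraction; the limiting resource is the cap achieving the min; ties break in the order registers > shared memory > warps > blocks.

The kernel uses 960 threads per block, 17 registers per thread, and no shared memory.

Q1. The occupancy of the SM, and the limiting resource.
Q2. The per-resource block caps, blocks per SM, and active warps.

Answer: occupancy 15/32, limited by registers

registers: 1 block
shared memory: no limit (kernel uses none)
warps: 2 blocks
blocks: 16 blocks

Answer: 1 block, 30 active warps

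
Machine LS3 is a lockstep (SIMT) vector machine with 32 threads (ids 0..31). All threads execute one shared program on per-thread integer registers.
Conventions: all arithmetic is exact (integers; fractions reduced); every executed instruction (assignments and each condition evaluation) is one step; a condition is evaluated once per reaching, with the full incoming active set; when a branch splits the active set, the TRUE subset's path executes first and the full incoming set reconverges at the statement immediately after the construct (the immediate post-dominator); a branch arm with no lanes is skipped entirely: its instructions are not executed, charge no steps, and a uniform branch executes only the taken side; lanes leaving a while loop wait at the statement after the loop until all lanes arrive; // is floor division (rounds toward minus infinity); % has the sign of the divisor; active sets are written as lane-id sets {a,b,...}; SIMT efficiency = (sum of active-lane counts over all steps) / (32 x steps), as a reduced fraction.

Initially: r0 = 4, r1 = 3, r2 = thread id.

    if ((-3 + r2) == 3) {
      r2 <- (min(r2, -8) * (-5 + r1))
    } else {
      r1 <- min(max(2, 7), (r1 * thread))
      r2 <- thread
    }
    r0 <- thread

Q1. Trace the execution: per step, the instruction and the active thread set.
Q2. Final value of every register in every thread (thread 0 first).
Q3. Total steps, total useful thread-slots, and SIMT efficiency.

step 0: eval ((-3 + r2) == 3)        {0,1,2,3,4,5,6,7,8,9,10,11,12,13,14,15,16,17,18,19,20,21,22,23,24,25,26,27,28,29,30,31}
step 1: r2 <- (min(r2, -8) * (-5 + r1)) {6}
step 2: r1 <- min(max(2, 7), (r1 * thread)) {0,1,2,3,4,5,7,8,9,10,11,12,13,14,15,16,17,18,19,20,21,22,23,24,25,26,27,28,29,30,31}
step 3: r2 <- thread                 {0,1,2,3,4,5,7,8,9,10,11,12,13,14,15,16,17,18,19,20,21,22,23,24,25,26,27,28,29,30,31}
step 4: r0 <- thread                 {0,1,2,3,4,5,6,7,8,9,10,11,12,13,14,15,16,17,18,19,20,21,22,23,24,25,26,27,28,29,30,31}

Answer: 5 steps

r0: 0,1,2,3,4,5,6,7,8,9,10,11,12,13,14,15,16,17,18,19,20,21,22,23,24,25,26,27,28,29,30,31
r1: 0,3,6,7,7,7,3,7,7,7,7,7,7,7,7,7,7,7,7,7,7,7,7,7,7,7,7,7,7,7,7,7
r2: 0,1,2,3,4,5,16,7,8,9,10,11,12,13,14,15,16,17,18,19,20,21,22,23,24,25,26,27,28,29,30,31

steps = 5; useful = 127; efficiency = 127/160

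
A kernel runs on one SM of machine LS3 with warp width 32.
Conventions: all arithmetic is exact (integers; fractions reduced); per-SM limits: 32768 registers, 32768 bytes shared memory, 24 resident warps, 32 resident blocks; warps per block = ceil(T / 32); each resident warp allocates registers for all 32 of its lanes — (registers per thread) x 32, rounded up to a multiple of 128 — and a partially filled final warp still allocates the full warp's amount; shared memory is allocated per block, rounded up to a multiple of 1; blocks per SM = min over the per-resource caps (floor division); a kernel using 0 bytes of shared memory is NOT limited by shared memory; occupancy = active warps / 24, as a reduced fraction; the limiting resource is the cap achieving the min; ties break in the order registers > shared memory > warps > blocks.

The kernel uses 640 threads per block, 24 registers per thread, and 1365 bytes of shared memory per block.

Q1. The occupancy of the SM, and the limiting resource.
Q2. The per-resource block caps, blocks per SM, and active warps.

Answer: occupancy 5/6, limited by warps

registers: 2 blocks
shared memory: 24 blocks
warps: 1 block
blocks: 32 blocks

Answer: 1 block, 20 active warps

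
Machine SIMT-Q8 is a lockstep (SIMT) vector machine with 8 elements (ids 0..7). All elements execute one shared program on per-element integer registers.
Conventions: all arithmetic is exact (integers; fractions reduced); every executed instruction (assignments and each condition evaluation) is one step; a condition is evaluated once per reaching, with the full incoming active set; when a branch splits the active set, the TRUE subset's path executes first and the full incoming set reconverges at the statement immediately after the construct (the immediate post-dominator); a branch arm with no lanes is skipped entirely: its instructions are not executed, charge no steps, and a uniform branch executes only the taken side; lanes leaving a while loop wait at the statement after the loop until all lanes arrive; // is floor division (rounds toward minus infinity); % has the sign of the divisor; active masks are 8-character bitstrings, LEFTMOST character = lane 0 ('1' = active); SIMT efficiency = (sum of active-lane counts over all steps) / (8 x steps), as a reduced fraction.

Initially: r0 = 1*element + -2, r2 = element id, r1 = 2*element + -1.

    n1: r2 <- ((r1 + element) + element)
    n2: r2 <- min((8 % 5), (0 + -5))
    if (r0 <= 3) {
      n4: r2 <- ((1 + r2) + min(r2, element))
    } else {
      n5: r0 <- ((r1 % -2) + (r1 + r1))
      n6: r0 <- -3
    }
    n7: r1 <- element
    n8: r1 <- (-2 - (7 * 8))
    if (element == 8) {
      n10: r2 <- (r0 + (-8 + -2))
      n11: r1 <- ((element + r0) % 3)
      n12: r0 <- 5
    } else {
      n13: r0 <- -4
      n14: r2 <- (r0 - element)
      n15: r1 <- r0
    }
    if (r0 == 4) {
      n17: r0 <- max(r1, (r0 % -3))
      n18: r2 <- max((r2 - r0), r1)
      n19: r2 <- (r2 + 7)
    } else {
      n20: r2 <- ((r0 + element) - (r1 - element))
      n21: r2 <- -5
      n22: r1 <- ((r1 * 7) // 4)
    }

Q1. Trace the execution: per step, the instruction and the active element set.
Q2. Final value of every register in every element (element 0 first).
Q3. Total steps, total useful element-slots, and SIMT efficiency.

step 0: r2 <- ((r1 + element) + element) 11111111
step 1: r2 <- min((8 % 5), (0 + -5)) 11111111
step 2: eval (r0 <= 3)               11111111
step 3: r2 <- ((1 + r2) + min(r2, element)) 11111100
step 4: r0 <- ((r1 % -2) + (r1 + r1)) 00000011
step 5: r0 <- -3                     00000011
step 6: r1 <- element                11111111
step 7: r1 <- (-2 - (7 * 8))         11111111
step 8: eval (element == 8)          11111111
step 9: r0 <- -4                     11111111
step 10: r2 <- (r0 - element)         11111111
step 11: r1 <- r0                     11111111
step 12: eval (r0 == 4)               11111111
step 13: r2 <- ((r0 + element) - (r1 - element)) 11111111
step 14: r2 <- -5                     11111111
step 15: r1 <- ((r1 * 7) // 4)        11111111

Answer: 16 steps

r0: -4,-4,-4,-4,-4,-4,-4,-4
r2: -5,-5,-5,-5,-5,-5,-5,-5
r1: -7,-7,-7,-7,-7,-7,-7,-7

steps = 16; useful = 114; efficiency = 114/128 = 57/64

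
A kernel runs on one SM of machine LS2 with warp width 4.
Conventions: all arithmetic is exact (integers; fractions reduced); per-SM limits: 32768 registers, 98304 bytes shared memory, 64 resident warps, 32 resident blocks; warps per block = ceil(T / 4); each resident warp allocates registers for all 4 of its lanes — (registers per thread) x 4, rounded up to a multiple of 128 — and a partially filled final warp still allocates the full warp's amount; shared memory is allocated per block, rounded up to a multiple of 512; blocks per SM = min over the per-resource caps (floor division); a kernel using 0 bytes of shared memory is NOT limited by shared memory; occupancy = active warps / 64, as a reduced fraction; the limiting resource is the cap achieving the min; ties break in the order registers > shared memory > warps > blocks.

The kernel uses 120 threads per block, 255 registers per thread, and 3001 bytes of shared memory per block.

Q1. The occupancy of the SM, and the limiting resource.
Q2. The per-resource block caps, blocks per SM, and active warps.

Answer: occupancy 15/32, limited by registers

registers: 1 block
shared memory: 32 blocks
warps: 2 blocks
blocks: 32 blocks

Answer: 1 block, 30 active warps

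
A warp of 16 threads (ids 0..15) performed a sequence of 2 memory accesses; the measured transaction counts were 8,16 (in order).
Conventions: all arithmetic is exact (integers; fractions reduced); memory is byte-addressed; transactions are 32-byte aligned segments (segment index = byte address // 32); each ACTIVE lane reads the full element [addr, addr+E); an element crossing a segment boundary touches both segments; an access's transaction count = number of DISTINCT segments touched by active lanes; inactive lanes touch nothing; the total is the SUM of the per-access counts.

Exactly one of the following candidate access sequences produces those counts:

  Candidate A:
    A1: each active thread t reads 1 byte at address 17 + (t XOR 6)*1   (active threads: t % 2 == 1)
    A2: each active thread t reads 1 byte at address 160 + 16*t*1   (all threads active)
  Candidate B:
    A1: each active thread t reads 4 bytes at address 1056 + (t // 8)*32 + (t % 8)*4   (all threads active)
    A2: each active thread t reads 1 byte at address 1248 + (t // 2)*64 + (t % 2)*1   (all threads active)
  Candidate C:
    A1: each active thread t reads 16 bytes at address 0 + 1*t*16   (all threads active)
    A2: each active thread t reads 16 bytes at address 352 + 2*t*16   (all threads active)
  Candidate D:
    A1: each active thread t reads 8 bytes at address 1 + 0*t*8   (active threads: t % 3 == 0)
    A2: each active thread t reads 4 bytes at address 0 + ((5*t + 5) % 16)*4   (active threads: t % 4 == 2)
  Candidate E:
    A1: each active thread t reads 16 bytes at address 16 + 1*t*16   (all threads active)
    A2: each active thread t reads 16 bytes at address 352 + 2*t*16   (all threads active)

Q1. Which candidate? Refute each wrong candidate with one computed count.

A: A1 gives 2 transactions, not 8
B: A1 gives 2 transactions, not 8
D: A1 gives 1 transaction, not 8
E: A1 gives 9 transactions, not 8
C: all counts match (8,16)

Answer: C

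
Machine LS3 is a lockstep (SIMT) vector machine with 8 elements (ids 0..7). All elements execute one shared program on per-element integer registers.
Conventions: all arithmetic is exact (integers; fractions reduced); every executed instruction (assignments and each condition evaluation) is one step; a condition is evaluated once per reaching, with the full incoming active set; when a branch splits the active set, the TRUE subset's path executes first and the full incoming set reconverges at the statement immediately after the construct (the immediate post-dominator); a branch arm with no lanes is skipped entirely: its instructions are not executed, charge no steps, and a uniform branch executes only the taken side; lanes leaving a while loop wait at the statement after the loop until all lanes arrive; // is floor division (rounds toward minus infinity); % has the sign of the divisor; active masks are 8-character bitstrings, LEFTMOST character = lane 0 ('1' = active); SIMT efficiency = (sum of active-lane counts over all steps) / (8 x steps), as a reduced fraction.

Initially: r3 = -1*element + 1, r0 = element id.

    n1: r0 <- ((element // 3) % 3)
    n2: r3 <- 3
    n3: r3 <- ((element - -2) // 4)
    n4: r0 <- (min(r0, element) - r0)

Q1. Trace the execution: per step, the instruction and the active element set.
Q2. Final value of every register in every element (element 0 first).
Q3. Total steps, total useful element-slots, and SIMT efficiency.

step 0: r0 <- ((element // 3) % 3)   11111111
step 1: r3 <- 3                      11111111
step 2: r3 <- ((element - -2) // 4)  11111111
step 3: r0 <- (min(r0, element) - r0) 11111111

Answer: 4 steps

r3: 0,0,1,1,1,1,2,2
r0: 0,0,0,0,0,0,0,0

steps = 4; useful = 32; efficiency = 32/32 = 1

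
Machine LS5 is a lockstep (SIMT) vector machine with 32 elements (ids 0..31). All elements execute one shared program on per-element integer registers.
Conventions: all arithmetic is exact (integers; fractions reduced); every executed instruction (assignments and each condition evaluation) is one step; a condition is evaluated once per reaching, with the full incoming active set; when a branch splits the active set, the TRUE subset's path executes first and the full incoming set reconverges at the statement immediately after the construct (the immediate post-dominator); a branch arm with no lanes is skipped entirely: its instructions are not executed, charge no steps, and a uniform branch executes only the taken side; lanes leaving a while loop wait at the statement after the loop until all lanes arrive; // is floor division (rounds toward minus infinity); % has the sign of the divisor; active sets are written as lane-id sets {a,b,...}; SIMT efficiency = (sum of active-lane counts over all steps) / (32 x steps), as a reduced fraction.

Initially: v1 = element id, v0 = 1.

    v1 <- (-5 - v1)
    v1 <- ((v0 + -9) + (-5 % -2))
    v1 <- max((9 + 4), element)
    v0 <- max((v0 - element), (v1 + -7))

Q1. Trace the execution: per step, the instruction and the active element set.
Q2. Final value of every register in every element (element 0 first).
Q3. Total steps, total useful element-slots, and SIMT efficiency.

step 0: v1 <- (-5 - v1)              {0,1,2,3,4,5,6,7,8,9,10,11,12,13,14,15,16,17,18,19,20,21,22,23,24,25,26,27,28,29,30,31}
step 1: v1 <- ((v0 + -9) + (-5 % -2)) {0,1,2,3,4,5,6,7,8,9,10,11,12,13,14,15,16,17,18,19,20,21,22,23,24,25,26,27,28,29,30,31}
step 2: v1 <- max((9 + 4), element)  {0,1,2,3,4,5,6,7,8,9,10,11,12,13,14,15,16,17,18,19,20,21,22,23,24,25,26,27,28,29,30,31}
step 3: v0 <- max((v0 - element), (v1 + -7)) {0,1,2,3,4,5,6,7,8,9,10,11,12,13,14,15,16,17,18,19,20,21,22,23,24,25,26,27,28,29,30,31}

Answer: 4 steps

v1: 13,13,13,13,13,13,13,13,13,13,13,13,13,13,14,15,16,17,18,19,20,21,22,23,24,25,26,27,28,29,30,31
v0: 6,6,6,6,6,6,6,6,6,6,6,6,6,6,7,8,9,10,11,12,13,14,15,16,17,18,19,20,21,22,23,24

steps = 4; useful = 128; efficiency = 128/128 = 1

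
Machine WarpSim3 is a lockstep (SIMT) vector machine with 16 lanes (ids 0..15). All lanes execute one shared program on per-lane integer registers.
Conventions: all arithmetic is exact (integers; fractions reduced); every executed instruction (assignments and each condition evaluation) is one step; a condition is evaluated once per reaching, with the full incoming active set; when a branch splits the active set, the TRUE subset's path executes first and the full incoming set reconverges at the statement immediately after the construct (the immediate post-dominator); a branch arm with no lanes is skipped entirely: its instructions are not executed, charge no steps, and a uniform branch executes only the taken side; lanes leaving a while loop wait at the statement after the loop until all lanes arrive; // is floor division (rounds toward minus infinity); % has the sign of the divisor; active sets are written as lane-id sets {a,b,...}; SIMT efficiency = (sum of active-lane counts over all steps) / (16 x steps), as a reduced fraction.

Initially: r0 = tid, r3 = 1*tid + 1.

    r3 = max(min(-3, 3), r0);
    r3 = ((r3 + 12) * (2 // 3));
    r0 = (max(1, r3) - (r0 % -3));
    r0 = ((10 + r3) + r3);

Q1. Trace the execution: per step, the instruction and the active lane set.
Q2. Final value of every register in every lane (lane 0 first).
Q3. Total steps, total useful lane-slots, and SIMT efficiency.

step 0: r3 <- max(min(-3, 3), r0)    {0,1,2,3,4,5,6,7,8,9,10,11,12,13,14,15}
step 1: r3 <- ((r3 + 12) * (2 // 3)) {0,1,2,3,4,5,6,7,8,9,10,11,12,13,14,15}
step 2: r0 <- (max(1, r3) - (r0 % -3)) {0,1,2,3,4,5,6,7,8,9,10,11,12,13,14,15}
step 3: r0 <- ((10 + r3) + r3)       {0,1,2,3,4,5,6,7,8,9,10,11,12,13,14,15}

Answer: 4 steps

r0: 10,10,10,10,10,10,10,10,10,10,10,10,10,10,10,10
r3: 0,0,0,0,0,0,0,0,0,0,0,0,0,0,0,0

steps = 4; useful = 64; efficiency = 64/64 = 1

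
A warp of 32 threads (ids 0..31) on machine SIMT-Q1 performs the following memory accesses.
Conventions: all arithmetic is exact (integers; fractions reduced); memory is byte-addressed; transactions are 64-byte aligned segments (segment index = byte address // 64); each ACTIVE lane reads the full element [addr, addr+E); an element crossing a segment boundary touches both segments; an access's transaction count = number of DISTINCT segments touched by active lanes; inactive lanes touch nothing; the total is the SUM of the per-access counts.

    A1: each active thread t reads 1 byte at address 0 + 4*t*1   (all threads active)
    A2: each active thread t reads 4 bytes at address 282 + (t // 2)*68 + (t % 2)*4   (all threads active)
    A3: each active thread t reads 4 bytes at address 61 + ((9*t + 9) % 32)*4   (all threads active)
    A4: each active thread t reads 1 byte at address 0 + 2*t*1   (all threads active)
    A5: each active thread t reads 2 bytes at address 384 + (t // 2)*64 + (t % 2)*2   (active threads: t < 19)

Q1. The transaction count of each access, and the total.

A1: 2 transactions
A2: 17 transactions
A3: 3 transactions
A4: 1 transaction
A5: 10 transactions

Answer: 2,17,3,1,10; total 33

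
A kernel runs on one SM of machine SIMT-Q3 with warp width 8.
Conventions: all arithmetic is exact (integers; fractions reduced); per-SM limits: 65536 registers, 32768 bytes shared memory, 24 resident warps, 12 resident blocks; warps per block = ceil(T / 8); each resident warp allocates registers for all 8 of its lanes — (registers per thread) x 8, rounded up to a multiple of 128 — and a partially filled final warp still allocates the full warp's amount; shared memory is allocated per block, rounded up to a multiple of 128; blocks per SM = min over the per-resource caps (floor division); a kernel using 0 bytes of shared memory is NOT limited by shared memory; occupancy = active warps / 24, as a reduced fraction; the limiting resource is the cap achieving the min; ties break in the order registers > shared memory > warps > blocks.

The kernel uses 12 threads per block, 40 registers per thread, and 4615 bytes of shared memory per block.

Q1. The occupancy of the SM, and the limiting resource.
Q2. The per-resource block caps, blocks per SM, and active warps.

Answer: occupancy 1/2, limited by shared memory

registers: 85 blocks
shared memory: 6 blocks
warps: 12 blocks
blocks: 12 blocks

Answer: 6 blocks, 12 active warps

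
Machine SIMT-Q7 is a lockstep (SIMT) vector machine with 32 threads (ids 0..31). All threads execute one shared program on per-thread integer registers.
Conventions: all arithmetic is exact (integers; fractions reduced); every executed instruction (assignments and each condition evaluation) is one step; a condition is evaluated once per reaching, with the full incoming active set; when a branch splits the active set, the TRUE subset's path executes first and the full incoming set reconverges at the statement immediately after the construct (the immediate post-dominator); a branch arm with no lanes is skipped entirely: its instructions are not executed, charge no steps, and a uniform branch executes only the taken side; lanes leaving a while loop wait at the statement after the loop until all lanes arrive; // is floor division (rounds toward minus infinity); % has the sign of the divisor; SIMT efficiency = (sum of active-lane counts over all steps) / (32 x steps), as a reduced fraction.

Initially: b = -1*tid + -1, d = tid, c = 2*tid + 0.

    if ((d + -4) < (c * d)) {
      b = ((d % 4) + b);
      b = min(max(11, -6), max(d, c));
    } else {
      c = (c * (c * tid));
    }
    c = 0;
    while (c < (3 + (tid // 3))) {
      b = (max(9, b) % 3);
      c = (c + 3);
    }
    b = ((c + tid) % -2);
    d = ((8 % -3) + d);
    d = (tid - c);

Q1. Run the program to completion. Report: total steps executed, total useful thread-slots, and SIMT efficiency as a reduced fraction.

Answer: 23 steps, 538 useful, 269/368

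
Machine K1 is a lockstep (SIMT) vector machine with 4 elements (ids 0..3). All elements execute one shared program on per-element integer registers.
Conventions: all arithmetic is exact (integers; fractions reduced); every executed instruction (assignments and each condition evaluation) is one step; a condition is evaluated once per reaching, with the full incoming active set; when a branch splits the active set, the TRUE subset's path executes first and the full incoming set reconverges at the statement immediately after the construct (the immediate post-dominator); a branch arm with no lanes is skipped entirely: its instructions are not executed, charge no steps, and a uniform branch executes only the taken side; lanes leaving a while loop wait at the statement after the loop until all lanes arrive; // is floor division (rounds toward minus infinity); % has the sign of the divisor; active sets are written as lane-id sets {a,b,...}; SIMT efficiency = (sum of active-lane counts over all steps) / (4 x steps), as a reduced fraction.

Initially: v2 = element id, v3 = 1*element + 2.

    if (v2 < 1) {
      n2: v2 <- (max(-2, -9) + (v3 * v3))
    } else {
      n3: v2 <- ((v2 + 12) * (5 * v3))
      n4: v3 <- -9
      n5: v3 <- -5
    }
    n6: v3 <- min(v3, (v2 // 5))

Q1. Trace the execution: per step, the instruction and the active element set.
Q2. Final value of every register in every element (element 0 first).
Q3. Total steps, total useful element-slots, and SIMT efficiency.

step 0: eval (v2 < 1)                {0,1,2,3}
step 1: v2 <- (max(-2, -9) + (v3 * v3)) {0}
step 2: v2 <- ((v2 + 12) * (5 * v3)) {1,2,3}
step 3: v3 <- -9                     {1,2,3}
step 4: v3 <- -5                     {1,2,3}
step 5: v3 <- min(v3, (v2 // 5))     {0,1,2,3}

Answer: 6 steps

v2: 2,195,280,375
v3: 0,-5,-5,-5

steps = 6; useful = 18; efficiency = 18/24 = 3/4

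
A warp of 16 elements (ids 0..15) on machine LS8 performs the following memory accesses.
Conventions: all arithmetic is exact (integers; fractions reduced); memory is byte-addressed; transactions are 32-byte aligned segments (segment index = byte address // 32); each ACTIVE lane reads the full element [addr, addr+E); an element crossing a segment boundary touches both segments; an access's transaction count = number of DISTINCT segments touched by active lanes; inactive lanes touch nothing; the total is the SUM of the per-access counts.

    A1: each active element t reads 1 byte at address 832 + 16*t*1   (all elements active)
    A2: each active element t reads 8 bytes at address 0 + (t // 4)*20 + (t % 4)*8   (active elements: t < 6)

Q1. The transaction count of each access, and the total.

A1: 8 transactions
A2: 2 transactions

Answer: 8,2; total 10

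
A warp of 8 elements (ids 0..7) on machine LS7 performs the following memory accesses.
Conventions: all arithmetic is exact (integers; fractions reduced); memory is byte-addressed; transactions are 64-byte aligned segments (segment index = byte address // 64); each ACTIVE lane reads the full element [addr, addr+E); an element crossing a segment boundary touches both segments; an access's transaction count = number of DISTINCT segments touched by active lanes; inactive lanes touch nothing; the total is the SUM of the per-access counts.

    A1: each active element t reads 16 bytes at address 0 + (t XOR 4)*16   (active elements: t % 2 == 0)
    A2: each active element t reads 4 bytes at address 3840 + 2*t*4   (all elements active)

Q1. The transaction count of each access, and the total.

A1: 2 transactions
A2: 1 transaction

Answer: 2,1; total 3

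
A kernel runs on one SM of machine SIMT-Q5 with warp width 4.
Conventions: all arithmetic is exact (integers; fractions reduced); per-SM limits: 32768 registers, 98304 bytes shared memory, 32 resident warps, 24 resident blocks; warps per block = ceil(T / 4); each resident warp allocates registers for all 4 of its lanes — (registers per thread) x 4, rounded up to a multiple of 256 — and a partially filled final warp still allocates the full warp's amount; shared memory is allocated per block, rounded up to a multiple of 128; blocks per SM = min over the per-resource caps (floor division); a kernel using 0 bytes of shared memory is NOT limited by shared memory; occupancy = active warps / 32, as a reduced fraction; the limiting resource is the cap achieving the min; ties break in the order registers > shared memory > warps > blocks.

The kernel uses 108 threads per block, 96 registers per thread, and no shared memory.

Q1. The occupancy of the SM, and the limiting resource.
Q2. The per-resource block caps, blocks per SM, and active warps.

Answer: occupancy 27/32, limited by warps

registers: 2 blocks
shared memory: no limit (kernel uses none)
warps: 1 block
blocks: 24 blocks

Answer: 1 block, 27 active warps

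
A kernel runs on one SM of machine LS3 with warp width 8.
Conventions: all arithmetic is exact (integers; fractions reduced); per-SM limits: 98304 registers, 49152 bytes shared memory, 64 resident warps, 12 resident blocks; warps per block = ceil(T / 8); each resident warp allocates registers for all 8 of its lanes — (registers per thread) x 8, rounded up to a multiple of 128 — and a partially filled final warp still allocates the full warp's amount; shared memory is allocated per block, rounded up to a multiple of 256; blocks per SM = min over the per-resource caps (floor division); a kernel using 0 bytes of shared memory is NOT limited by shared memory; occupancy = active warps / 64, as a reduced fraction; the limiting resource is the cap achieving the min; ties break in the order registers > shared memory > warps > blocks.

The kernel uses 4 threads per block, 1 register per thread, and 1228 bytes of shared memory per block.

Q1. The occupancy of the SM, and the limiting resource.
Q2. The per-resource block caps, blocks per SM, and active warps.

Answer: occupancy 3/16, limited by blocks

registers: 768 blocks
shared memory: 38 blocks
warps: 64 blocks
blocks: 12 blocks

Answer: 12 blocks, 12 active warps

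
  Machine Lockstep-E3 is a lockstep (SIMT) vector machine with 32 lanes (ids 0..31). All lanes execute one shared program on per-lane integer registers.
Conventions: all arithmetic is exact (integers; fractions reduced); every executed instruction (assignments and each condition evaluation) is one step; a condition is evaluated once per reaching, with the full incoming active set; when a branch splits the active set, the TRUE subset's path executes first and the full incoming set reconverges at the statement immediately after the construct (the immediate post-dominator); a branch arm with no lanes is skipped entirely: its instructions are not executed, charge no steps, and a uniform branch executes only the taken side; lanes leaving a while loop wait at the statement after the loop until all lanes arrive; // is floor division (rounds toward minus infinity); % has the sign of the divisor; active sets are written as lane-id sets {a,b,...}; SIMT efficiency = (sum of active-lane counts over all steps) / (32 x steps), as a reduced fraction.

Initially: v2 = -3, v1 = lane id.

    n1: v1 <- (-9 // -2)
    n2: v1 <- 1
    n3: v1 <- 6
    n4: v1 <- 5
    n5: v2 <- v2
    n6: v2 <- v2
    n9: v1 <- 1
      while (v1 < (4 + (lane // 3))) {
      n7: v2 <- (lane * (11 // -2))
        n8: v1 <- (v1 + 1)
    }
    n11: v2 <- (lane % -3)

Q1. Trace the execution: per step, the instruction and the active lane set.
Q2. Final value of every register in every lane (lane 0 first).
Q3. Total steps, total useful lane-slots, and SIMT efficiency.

step 0: v1 <- (-9 // -2)             {0,1,2,3,4,5,6,7,8,9,10,11,12,13,14,15,16,17,18,19,20,21,22,23,24,25,26,27,28,29,30,31}
step 1: v1 <- 1                      {0,1,2,3,4,5,6,7,8,9,10,11,12,13,14,15,16,17,18,19,20,21,22,23,24,25,26,27,28,29,30,31}
step 2: v1 <- 6                      {0,1,2,3,4,5,6,7,8,9,10,11,12,13,14,15,16,17,18,19,20,21,22,23,24,25,26,27,28,29,30,31}
step 3: v1 <- 5                      {0,1,2,3,4,5,6,7,8,9,10,11,12,13,14,15,16,17,18,19,20,21,22,23,24,25,26,27,28,29,30,31}
step 4: v2 <- v2                     {0,1,2,3,4,5,6,7,8,9,10,11,12,13,14,15,16,17,18,19,20,21,22,23,24,25,26,27,28,29,30,31}
step 5: v2 <- v2                     {0,1,2,3,4,5,6,7,8,9,10,11,12,13,14,15,16,17,18,19,20,21,22,23,24,25,26,27,28,29,30,31}
step 6: v1 <- 1                      {0,1,2,3,4,5,6,7,8,9,10,11,12,13,14,15,16,17,18,19,20,21,22,23,24,25,26,27,28,29,30,31}
step 7: eval (v1 < (4 + (lane // 3))) {0,1,2,3,4,5,6,7,8,9,10,11,12,13,14,15,16,17,18,19,20,21,22,23,24,25,26,27,28,29,30,31}
step 8: v2 <- (lane * (11 // -2))    {0,1,2,3,4,5,6,7,8,9,10,11,12,13,14,15,16,17,18,19,20,21,22,23,24,25,26,27,28,29,30,31}
step 9: v1 <- (v1 + 1)               {0,1,2,3,4,5,6,7,8,9,10,11,12,13,14,15,16,17,18,19,20,21,22,23,24,25,26,27,28,29,30,31}
step 10: eval (v1 < (4 + (lane // 3))) {0,1,2,3,4,5,6,7,8,9,10,11,12,13,14,15,16,17,18,19,20,21,22,23,24,25,26,27,28,29,30,31}
step 11: v2 <- (lane * (11 // -2))    {0,1,2,3,4,5,6,7,8,9,10,11,12,13,14,15,16,17,18,19,20,21,22,23,24,25,26,27,28,29,30,31}
step 12: v1 <- (v1 + 1)               {0,1,2,3,4,5,6,7,8,9,10,11,12,13,14,15,16,17,18,19,20,21,22,23,24,25,26,27,28,29,30,31}
step 13: eval (v1 < (4 + (lane // 3))) {0,1,2,3,4,5,6,7,8,9,10,11,12,13,14,15,16,17,18,19,20,21,22,23,24,25,26,27,28,29,30,31}
step 14: v2 <- (lane * (11 // -2))    {0,1,2,3,4,5,6,7,8,9,10,11,12,13,14,15,16,17,18,19,20,21,22,23,24,25,26,27,28,29,30,31}
step 15: v1 <- (v1 + 1)               {0,1,2,3,4,5,6,7,8,9,10,11,12,13,14,15,16,17,18,19,20,21,22,23,24,25,26,27,28,29,30,31}
step 16: eval (v1 < (4 + (lane // 3))) {0,1,2,3,4,5,6,7,8,9,10,11,12,13,14,15,16,17,18,19,20,21,22,23,24,25,26,27,28,29,30,31}
step 17: v2 <- (lane * (11 // -2))    {3,4,5,6,7,8,9,10,11,12,13,14,15,16,17,18,19,20,21,22,23,24,25,26,27,28,29,30,31}
step 18: v1 <- (v1 + 1)               {3,4,5,6,7,8,9,10,11,12,13,14,15,16,17,18,19,20,21,22,23,24,25,26,27,28,29,30,31}
step 19: eval (v1 < (4 + (lane // 3))) {3,4,5,6,7,8,9,10,11,12,13,14,15,16,17,18,19,20,21,22,23,24,25,26,27,28,29,30,31}
step 20: v2 <- (lane * (11 // -2))    {6,7,8,9,10,11,12,13,14,15,16,17,18,19,20,21,22,23,24,25,26,27,28,29,30,31}
step 21: v1 <- (v1 + 1)               {6,7,8,9,10,11,12,13,14,15,16,17,18,19,20,21,22,23,24,25,26,27,28,29,30,31}
step 22: eval (v1 < (4 + (lane // 3))) {6,7,8,9,10,11,12,13,14,15,16,17,18,19,20,21,22,23,24,25,26,27,28,29,30,31}
step 23: v2 <- (lane * (11 // -2))    {9,10,11,12,13,14,15,16,17,18,19,20,21,22,23,24,25,26,27,28,29,30,31}
step 24: v1 <- (v1 + 1)               {9,10,11,12,13,14,15,16,17,18,19,20,21,22,23,24,25,26,27,28,29,30,31}
step 25: eval (v1 < (4 + (lane // 3))) {9,10,11,12,13,14,15,16,17,18,19,20,21,22,23,24,25,26,27,28,29,30,31}
step 26: v2 <- (lane * (11 // -2))    {12,13,14,15,16,17,18,19,20,21,22,23,24,25,26,27,28,29,30,31}
step 27: v1 <- (v1 + 1)               {12,13,14,15,16,17,18,19,20,21,22,23,24,25,26,27,28,29,30,31}
step 28: eval (v1 < (4 + (lane // 3))) {12,13,14,15,16,17,18,19,20,21,22,23,24,25,26,27,28,29,30,31}
step 29: v2 <- (lane * (11 // -2))    {15,16,17,18,19,20,21,22,23,24,25,26,27,28,29,30,31}
step 30: v1 <- (v1 + 1)               {15,16,17,18,19,20,21,22,23,24,25,26,27,28,29,30,31}
step 31: eval (v1 < (4 + (lane // 3))) {15,16,17,18,19,20,21,22,23,24,25,26,27,28,29,30,31}
step 32: v2 <- (lane * (11 // -2))    {18,19,20,21,22,23,24,25,26,27,28,29,30,31}
step 33: v1 <- (v1 + 1)               {18,19,20,21,22,23,24,25,26,27,28,29,30,31}
step 34: eval (v1 < (4 + (lane // 3))) {18,19,20,21,22,23,24,25,26,27,28,29,30,31}
step 35: v2 <- (lane * (11 // -2))    {21,22,23,24,25,26,27,28,29,30,31}
step 36: v1 <- (v1 + 1)               {21,22,23,24,25,26,27,28,29,30,31}
step 37: eval (v1 < (4 + (lane // 3))) {21,22,23,24,25,26,27,28,29,30,31}
step 38: v2 <- (lane * (11 // -2))    {24,25,26,27,28,29,30,31}
step 39: v1 <- (v1 + 1)               {24,25,26,27,28,29,30,31}
step 40: eval (v1 < (4 + (lane // 3))) {24,25,26,27,28,29,30,31}
step 41: v2 <- (lane * (11 // -2))    {27,28,29,30,31}
step 42: v1 <- (v1 + 1)               {27,28,29,30,31}
step 43: eval (v1 < (4 + (lane // 3))) {27,28,29,30,31}
step 44: v2 <- (lane * (11 // -2))    {30,31}
step 45: v1 <- (v1 + 1)               {30,31}
step 46: eval (v1 < (4 + (lane // 3))) {30,31}
step 47: v2 <- (lane % -3)            {0,1,2,3,4,5,6,7,8,9,10,11,12,13,14,15,16,17,18,19,20,21,22,23,24,25,26,27,28,29,30,31}

Answer: 48 steps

v2: 0,-2,-1,0,-2,-1,0,-2,-1,0,-2,-1,0,-2,-1,0,-2,-1,0,-2,-1,0,-2,-1,0,-2,-1,0,-2,-1,0,-2
v1: 4,4,4,5,5,5,6,6,6,7,7,7,8,8,8,9,9,9,10,10,10,11,11,11,12,12,12,13,13,13,14,14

steps = 48; useful = 1041; efficiency = 1041/1536 = 347/512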